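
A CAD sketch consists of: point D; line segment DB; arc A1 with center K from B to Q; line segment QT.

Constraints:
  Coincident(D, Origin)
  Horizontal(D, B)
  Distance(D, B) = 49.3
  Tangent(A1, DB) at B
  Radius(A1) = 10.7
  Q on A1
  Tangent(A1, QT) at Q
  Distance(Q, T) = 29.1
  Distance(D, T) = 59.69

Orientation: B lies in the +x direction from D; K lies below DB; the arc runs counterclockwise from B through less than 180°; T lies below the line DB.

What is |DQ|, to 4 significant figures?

40.66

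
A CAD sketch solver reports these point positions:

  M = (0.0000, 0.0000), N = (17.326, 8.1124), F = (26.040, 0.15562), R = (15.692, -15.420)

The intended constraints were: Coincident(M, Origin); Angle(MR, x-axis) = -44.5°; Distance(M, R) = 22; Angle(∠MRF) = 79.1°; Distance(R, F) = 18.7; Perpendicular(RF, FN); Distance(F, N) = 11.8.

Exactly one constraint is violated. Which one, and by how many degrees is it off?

Perpendicular(RF, FN) — off by 8.80°.

M = (0.00, 0.00) ✓; MR at -44.50° ✓; |MR| = 22.00 ✓; ∠MRF = 79.10° ✓; |RF| = 18.70 ✓; ∠(RF, FN) = 81.20° ✗; |FN| = 11.80 ✓.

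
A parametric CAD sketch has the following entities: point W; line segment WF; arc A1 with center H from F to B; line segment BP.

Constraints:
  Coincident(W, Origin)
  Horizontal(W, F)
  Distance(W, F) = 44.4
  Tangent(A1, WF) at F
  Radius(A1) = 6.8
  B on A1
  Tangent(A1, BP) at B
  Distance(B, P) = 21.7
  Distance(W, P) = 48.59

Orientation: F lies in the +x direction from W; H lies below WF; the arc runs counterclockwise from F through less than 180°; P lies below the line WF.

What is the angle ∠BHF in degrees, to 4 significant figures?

93.81°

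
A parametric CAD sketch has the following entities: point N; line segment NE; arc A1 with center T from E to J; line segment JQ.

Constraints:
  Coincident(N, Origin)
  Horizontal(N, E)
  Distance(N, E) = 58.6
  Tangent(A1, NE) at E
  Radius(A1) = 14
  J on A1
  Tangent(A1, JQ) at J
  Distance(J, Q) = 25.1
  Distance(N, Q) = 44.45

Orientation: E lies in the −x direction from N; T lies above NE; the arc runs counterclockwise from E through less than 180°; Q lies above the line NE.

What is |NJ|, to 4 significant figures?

47.00

N is at the origin; NE is horizontal with |NE| = 58.6 and E on the −x side, so E = (-58.60, 0.000). A1 meets NE tangentially, so TE is at right angles to NE, so T = E + (0, 14) = (-58.60, 14.00). Since TJ ⟂ JQ (tangency), |TQ| = √(14.0² + 25.1²) = 28.74 regardless of where J sits on A1. So Q lies on both circle(N, 44.45) and circle(T, 28.74); the above-NE intersection is Q = (-33.92, 28.73). J is the foot of the tangent from Q: J = (-46.48, 6.995).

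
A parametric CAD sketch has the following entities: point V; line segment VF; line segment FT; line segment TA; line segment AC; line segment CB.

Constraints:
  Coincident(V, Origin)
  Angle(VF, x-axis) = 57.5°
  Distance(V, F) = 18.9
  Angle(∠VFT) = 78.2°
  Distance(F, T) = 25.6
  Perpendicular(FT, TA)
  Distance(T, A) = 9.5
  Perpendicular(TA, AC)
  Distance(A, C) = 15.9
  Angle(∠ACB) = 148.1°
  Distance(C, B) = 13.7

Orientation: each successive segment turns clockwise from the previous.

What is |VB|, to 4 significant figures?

17.24

V is at the origin; VF runs at 57.5° with length 18.9, so F = (10.15, 15.94). ∠VFT = 78.2° gives FT at -44.30° from the x-axis; with |FT| = 25.6, T = (28.48, -1.939). The perpendicularity gives TA at right angles to FT, so TA runs at -134.3°; with |TA| = 9.5, A = (21.84, -8.738). TA is perpendicular to AC, so AC runs at 135.7°; with |AC| = 15.9, C = (10.46, 2.366). ∠ACB = 148.1° gives CB at 103.8° from the x-axis; with |CB| = 13.7, B = (7.194, 15.67). Then |VB| = |B − V| = 17.24.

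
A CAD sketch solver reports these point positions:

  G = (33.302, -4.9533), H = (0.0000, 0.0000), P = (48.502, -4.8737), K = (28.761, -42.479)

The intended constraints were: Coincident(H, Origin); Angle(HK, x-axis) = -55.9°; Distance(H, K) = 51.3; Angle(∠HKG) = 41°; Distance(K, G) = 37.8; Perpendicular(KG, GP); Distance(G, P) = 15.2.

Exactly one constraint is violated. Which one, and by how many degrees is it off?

Perpendicular(KG, GP) — off by 7.20°.

H = (0.00, 0.00) ✓; HK at -55.90° ✓; |HK| = 51.30 ✓; ∠HKG = 41.00° ✓; |KG| = 37.80 ✓; ∠(KG, GP) = 82.80° ✗; |GP| = 15.20 ✓.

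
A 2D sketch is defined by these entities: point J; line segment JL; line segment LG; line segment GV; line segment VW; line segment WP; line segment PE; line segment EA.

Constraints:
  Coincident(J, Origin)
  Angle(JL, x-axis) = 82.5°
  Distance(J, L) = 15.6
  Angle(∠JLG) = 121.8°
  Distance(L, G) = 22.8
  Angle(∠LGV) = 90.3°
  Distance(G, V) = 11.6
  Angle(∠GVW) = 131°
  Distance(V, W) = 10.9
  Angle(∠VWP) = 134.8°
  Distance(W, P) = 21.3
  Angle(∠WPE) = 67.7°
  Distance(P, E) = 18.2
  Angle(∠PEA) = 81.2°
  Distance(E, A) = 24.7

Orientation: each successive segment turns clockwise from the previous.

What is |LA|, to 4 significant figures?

26.48

J is at the origin; JL runs at 82.5° with length 15.6, so L = (2.036, 15.47). ∠JLG = 121.8° gives LG at 24.30° from the x-axis; with |LG| = 22.8, G = (22.82, 24.85). ∠LGV = 90.3° gives GV at -65.40° from the x-axis; with |GV| = 11.6, V = (27.65, 14.30). ∠GVW = 131.0° gives VW at -114.4° from the x-axis; with |VW| = 10.9, W = (23.14, 4.375). ∠VWP = 134.8° gives WP at -159.6° from the x-axis; with |WP| = 21.3, P = (3.178, -3.049). ∠WPE = 67.7° gives PE at 88.10° from the x-axis; with |PE| = 18.2, E = (3.782, 15.14). ∠PEA = 81.2° gives EA at -10.70° from the x-axis; with |EA| = 24.7, A = (28.05, 10.55). Then |LA| = |A − L| = 26.48.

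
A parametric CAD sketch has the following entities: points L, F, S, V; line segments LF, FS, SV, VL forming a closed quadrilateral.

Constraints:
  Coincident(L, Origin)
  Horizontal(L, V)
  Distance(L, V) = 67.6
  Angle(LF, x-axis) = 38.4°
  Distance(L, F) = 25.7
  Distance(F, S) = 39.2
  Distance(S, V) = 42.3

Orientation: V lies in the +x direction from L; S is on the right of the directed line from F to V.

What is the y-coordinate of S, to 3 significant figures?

-21.6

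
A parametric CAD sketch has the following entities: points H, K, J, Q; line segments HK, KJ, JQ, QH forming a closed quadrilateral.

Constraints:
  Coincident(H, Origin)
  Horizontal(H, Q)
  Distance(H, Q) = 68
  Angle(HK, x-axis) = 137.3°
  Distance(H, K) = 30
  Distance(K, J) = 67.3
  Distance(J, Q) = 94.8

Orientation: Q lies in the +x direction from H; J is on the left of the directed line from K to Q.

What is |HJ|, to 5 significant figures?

78.684

H is at the origin; HQ is horizontal with |HQ| = 68.0 and Q in +x, so Q = (68.0, 0). HK runs at 137.3° with |HK| = 30.0, so K = (-22.047, 20.345). J is determined by |KJ| = 67.3 and |JQ| = 94.8 together: it lies at the intersection of circle(K, 67.3) and circle(Q, 94.8). With |KQ| = 92.317, the foot of the radical line on KQ is 22.015 from K and the perpendicular offset is √(67.3² − 22.015²) = 63.597. Taking the left-of-KQ solution: J = (13.442, 77.527).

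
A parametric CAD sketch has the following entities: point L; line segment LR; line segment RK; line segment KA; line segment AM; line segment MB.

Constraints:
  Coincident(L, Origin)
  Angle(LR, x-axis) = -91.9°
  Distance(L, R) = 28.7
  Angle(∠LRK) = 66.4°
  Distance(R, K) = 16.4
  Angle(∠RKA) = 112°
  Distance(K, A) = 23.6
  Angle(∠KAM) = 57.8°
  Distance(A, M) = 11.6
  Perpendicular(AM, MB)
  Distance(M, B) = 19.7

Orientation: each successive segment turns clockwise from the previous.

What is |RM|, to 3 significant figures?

24.2

∠RKA = 112.0° gives KA at 86.5° from the x-axis; with |KA| = 23.6, A = (-14.3, 1.93). ∠KAM = 57.8° gives AM at -35.7° from the x-axis; with |AM| = 11.6, M = (-4.89, -4.84). Then |RM| = |M − R| = 24.2.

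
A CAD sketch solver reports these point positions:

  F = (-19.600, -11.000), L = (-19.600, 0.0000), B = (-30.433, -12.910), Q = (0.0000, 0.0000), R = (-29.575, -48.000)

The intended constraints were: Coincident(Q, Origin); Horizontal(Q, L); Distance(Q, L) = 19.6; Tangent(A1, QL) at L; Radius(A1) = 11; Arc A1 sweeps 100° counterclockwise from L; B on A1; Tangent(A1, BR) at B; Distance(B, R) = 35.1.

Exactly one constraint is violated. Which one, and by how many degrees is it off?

Tangent(A1, BR) at B — off by 8.60°.

Q = (0.00, 0.00) ✓; Q.y = 0.00, L.y = 0.00 ✓; |QL| = 19.60 ✓; ∠(FL, LQ) = 90.00° ✓; |FL| = 11.00 ✓; bearing(F→B) − bearing(F→L) = 100.0° ✓; |FB| = 11.00 ✓; ∠(FB, BR) = 98.60° ✗; |BR| = 35.10 ✓.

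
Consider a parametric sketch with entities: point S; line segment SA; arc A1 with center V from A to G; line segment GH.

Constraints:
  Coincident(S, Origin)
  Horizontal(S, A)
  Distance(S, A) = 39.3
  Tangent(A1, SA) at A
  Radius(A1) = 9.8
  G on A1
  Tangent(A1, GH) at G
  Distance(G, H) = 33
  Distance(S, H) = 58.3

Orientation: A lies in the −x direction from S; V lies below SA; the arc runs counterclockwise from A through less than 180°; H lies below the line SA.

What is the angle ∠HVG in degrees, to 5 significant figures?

73.460°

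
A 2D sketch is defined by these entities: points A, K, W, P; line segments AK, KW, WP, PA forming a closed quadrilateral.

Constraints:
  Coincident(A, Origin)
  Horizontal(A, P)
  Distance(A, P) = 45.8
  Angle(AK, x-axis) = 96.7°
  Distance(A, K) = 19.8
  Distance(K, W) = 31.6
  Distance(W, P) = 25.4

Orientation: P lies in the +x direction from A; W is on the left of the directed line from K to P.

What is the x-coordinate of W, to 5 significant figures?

29.288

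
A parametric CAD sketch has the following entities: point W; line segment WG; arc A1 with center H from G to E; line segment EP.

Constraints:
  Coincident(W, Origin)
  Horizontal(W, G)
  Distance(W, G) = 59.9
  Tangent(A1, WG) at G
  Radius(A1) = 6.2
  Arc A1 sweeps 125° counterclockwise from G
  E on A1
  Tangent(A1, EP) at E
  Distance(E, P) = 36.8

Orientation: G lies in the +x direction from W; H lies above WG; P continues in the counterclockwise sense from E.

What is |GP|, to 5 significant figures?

43.000

W is at the origin; WG is horizontal with |WG| = 59.9 and G on the +x side, so G = (59.900, 0.0000). Tangency of A1 to WG means the radius HG is perpendicular to WG, so H = G + (0, 6.2) = (59.900, 6.2000). On A1, G sits at bearing -90° from H; a 125° counterclockwise sweep puts E at bearing 35°, so E = H + 6.2·(cos 35°, sin 35°) = (64.979, 9.7562). Since A1 is tangent to EP there, HE ⟂ EP, so EP runs along (−sin 35°, cos 35°); with |EP| = 36.8, P = (43.871, 39.901). Then |GP| = |P − G| = 43.000.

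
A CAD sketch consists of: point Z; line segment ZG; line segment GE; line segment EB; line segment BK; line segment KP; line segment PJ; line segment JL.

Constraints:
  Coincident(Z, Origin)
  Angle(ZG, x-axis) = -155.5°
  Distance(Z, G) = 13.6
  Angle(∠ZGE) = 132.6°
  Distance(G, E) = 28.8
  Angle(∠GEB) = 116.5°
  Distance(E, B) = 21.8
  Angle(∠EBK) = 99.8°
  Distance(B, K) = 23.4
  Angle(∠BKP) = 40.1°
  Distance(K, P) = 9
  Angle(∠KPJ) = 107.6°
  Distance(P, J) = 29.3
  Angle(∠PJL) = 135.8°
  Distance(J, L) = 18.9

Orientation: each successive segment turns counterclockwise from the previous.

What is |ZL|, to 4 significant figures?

78.65

Z is at the origin; ZG runs at -155.5° with length 13.6, so G = (-12.38, -5.640). ∠ZGE = 132.6° gives GE at -108.1° from the x-axis; with |GE| = 28.8, E = (-21.32, -33.01). ∠GEB = 116.5° gives EB at -44.60° from the x-axis; with |EB| = 21.8, B = (-5.801, -48.32). ∠EBK = 99.8° gives BK at 35.60° from the x-axis; with |BK| = 23.4, K = (13.23, -34.70). ∠BKP = 40.1° gives KP at 175.5° from the x-axis; with |KP| = 9.0, P = (4.254, -33.99). ∠KPJ = 107.6° gives PJ at -112.1° from the x-axis; with |PJ| = 29.3, J = (-6.770, -61.14). ∠PJL = 135.8° gives JL at -67.90° from the x-axis; with |JL| = 18.9, L = (0.3408, -78.65). Then |ZL| = |L − Z| = 78.65.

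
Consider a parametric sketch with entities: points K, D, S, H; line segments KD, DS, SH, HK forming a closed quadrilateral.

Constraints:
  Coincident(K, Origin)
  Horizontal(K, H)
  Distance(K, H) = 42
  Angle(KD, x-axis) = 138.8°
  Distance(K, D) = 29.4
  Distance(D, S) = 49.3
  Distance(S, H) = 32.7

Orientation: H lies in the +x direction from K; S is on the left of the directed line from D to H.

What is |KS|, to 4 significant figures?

38.91

Checks: |DS| = 49.30 ✓; |SH| = 32.70 ✓.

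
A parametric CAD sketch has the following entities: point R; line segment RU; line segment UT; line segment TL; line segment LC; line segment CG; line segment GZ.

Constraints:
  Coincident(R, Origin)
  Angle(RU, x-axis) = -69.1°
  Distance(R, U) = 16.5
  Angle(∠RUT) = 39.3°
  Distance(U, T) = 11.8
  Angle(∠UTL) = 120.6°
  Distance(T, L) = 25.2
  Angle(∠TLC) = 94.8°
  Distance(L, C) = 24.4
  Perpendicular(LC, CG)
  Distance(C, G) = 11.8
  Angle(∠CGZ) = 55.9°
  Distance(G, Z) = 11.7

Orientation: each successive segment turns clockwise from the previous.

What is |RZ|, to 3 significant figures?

15.8

LC ⟂ CG, so CG runs at -84.4°; with |CG| = 11.8, G = (20.7, 6.28). ∠CGZ = 55.9° gives GZ at 152° from the x-axis; with |GZ| = 11.7, Z = (10.4, 11.9). Then |RZ| = |Z − R| = 15.8.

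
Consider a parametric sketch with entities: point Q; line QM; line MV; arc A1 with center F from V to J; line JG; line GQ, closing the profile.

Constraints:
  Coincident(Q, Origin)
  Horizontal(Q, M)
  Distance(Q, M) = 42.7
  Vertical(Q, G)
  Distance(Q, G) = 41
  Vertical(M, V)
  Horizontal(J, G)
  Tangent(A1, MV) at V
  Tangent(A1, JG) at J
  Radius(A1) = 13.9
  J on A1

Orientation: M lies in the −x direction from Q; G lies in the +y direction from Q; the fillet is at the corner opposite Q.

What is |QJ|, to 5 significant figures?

50.104

The virtual corner opposite Q is at (-42.700, 41.000). Tangency of A1 to MV means the radius FV is perpendicular to MV and tangency of A1 to JG means the radius FJ is perpendicular to JG, with radius 13.9, so the center F sits 13.9 in from both sides at F = (-28.800, 27.100). That places the tangent points at V = (-42.700, 27.100) on MV and J = (-28.800, 41.000) on JG. Then |QJ| = |J − Q| = 50.104.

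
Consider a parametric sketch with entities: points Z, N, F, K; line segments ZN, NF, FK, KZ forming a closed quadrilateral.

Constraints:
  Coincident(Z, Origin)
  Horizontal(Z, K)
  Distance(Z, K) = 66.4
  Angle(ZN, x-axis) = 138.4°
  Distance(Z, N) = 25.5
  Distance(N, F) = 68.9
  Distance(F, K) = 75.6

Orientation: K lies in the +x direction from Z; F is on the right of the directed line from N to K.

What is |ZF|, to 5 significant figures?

47.355

Z is at the origin; Z and K share the same y with |ZK| = 66.4 and K in +x, so K = (66.4, 0). ZN runs at 138.4° with |ZN| = 25.5, so N = (-19.069, 16.930). F is determined by |NF| = 68.9 and |FK| = 75.6 together: it lies at the intersection of circle(N, 68.9) and circle(K, 75.6). With |NK| = 87.130, the foot of the radical line on NK is 38.009 from N and the perpendicular offset is √(68.9² − 38.009²) = 57.468. Taking the right-of-NK solution: F = (7.0491, -46.828).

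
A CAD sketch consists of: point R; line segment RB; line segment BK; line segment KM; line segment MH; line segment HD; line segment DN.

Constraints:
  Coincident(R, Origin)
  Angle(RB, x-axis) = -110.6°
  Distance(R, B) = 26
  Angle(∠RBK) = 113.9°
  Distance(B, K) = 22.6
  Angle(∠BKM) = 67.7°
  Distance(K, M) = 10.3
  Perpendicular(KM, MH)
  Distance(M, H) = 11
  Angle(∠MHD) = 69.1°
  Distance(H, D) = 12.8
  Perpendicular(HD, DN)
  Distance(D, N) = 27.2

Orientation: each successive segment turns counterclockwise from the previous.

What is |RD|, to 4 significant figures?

39.28

R is at the origin; RB runs at -110.6° with length 26.0, so B = (-9.148, -24.34). ∠RBK = 113.9° gives BK at -44.50° from the x-axis; with |BK| = 22.6, K = (6.972, -40.18). ∠BKM = 67.7° gives KM at 67.80° from the x-axis; with |KM| = 10.3, M = (10.86, -30.64). KM is perpendicular to MH, so MH runs at 157.8°; with |MH| = 11.0, H = (0.6788, -26.49). ∠MHD = 69.1° gives HD at -91.30° from the x-axis; with |HD| = 12.8, D = (0.3884, -39.28). Then |RD| = |D − R| = 39.28.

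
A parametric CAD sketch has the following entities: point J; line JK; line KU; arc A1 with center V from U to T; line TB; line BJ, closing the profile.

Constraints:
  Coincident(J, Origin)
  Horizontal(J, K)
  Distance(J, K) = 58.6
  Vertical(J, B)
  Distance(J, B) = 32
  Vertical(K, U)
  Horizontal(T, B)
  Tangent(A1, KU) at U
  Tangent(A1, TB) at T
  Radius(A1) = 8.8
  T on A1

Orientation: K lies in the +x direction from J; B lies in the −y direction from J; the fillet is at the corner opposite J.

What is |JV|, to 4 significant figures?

54.94

J is at the origin; J and K share the same y with |JK| = 58.6 and K on the +x side, so K = (58.60, 0.000). J and B share the same x with |JB| = 32.0 and B on the −y side, so B = (0.000, -32.00). The virtual corner opposite J is at (58.60, -32.00). A1 meets KU tangentially, so VU is at right angles to KU and tangency of A1 to TB means the radius VT is perpendicular to TB, with radius 8.8, so the center V sits 8.8 in from both sides at V = (49.80, -23.20). Then |JV| = |V − J| = 54.94.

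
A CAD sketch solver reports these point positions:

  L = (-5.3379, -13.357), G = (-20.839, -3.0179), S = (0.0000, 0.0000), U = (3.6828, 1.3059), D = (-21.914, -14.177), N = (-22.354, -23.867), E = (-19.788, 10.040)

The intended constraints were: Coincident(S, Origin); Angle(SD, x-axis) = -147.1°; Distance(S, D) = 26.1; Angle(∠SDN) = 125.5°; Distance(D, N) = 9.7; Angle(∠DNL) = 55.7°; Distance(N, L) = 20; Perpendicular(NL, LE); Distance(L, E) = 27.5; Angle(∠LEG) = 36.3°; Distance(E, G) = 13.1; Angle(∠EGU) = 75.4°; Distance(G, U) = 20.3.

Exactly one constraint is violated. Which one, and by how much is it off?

Distance(G, U) = 20.3 — off by 4.60.

S = (0.00, 0.00) ✓; SD at -147.1° ✓; |SD| = 26.10 ✓; ∠SDN = 125.5° ✓; |DN| = 9.700 ✓; ∠DNL = 55.70° ✓; |NL| = 20.00 ✓; ∠(NL, LE) = 90.00° ✓; |LE| = 27.50 ✓; ∠LEG = 36.30° ✓; |EG| = 13.10 ✓; ∠EGU = 75.40° ✓; |GU| = 24.90 ✗.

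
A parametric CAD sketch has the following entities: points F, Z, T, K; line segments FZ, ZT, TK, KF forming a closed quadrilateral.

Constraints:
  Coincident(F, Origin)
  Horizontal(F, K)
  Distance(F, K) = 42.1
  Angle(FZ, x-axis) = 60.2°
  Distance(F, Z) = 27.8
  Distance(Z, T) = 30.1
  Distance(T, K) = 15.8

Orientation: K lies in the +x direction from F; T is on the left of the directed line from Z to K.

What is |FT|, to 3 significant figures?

45.6

F is at the origin; F and K share the same y with |FK| = 42.1 and K in +x, so K = (42.1, 0). FZ runs at 60.2° with |FZ| = 27.8, so Z = (13.8, 24.1). T is determined by |ZT| = 30.1 and |TK| = 15.8 together: it lies at the intersection of circle(Z, 30.1) and circle(K, 15.8). With |ZK| = 37.2, the foot of the radical line on ZK is 27.4 from Z and the perpendicular offset is √(30.1² − 27.4²) = 12.4. Taking the left-of-ZK solution: T = (42.7, 15.8).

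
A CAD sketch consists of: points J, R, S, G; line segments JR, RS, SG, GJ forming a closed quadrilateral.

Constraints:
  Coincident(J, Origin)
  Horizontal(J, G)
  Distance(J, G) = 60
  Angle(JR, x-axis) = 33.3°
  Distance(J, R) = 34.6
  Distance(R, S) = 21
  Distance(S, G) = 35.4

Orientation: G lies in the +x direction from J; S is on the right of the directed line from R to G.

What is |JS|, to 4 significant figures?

24.68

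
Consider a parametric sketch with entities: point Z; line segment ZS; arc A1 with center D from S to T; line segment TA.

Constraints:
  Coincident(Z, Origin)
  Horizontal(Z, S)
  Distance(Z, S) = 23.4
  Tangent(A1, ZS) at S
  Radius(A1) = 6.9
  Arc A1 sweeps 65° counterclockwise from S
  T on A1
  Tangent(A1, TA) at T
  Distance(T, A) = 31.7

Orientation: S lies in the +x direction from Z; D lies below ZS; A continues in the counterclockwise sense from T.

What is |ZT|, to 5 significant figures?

17.603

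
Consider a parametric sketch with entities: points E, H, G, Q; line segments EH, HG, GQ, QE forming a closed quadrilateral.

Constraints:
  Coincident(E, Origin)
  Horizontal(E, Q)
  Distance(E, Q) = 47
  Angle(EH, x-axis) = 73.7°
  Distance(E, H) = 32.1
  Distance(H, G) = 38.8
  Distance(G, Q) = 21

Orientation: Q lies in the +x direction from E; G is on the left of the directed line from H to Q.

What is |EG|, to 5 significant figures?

51.063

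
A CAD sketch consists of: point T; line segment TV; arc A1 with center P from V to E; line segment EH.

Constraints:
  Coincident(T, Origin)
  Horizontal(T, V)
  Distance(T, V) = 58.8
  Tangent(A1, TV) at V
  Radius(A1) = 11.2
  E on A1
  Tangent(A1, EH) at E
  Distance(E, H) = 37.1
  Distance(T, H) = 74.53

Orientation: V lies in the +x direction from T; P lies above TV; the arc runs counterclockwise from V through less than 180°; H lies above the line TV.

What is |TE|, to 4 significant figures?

70.88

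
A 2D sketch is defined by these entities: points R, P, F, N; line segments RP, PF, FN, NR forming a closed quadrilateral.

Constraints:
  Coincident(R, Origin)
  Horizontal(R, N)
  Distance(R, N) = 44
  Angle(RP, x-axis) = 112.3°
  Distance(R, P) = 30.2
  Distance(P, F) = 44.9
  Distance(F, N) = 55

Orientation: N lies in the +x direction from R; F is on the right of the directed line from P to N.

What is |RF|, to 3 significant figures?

18.8

R is at the origin; RN is horizontal with |RN| = 44.0 and N in +x, so N = (44.0, 0). RP runs at 112.3° with |RP| = 30.2, so P = (-11.5, 27.9). F is determined by |PF| = 44.9 and |FN| = 55.0 together: it lies at the intersection of circle(P, 44.9) and circle(N, 55.0). With |PN| = 62.1, the foot of the radical line on PN is 22.9 from P and the perpendicular offset is √(44.9² − 22.9²) = 38.6. Taking the right-of-PN solution: F = (-8.35, -16.9).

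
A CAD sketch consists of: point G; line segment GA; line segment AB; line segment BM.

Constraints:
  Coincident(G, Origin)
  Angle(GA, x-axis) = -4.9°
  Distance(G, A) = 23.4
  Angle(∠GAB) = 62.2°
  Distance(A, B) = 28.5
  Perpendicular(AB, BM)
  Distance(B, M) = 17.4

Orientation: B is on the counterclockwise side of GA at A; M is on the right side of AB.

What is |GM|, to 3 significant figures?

42.0

G is at the origin; GA runs at -4.9° with length 23.4, so A = 23.4·(cos -4.9°, sin -4.9°) = (23.3, -2.00). ∠GAB = 62.2°, so AB runs at -4.9° + (180° − 62.2°) = 113° from the x-axis; with |AB| = 28.5, B = A + 28.5·(cos 113°, sin 113°) = (12.2, 24.3). AB ⟂ BM; with |BM| = 17.4 on the right of AB, M = B + 17.4·(0.921, 0.389) = (28.3, 31.0). Then |GM| = |M − G| = 42.0.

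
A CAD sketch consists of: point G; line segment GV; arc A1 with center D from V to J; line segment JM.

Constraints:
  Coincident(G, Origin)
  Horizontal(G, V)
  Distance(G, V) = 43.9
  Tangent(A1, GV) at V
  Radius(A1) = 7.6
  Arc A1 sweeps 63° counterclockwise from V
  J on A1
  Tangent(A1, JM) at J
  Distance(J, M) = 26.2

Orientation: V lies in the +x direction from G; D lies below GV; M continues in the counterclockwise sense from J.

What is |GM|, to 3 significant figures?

37.3

G is at the origin; G and V share the same y with |GV| = 43.9 and V on the +x side, so V = (43.9, 0.00). Tangency of A1 to GV means the radius DV is perpendicular to GV, so D = V + (0, -7.6) = (43.9, -7.60). On A1, V sits at bearing 90° from D; a 63° counterclockwise sweep puts J at bearing 153°, so J = D + 7.6·(cos 153°, sin 153°) = (37.1, -4.15). Since A1 is tangent to JM there, DJ ⟂ JM, so JM runs along (−sin 153°, cos 153°); with |JM| = 26.2, M = (25.2, -27.5). Then |GM| = |M − G| = 37.3.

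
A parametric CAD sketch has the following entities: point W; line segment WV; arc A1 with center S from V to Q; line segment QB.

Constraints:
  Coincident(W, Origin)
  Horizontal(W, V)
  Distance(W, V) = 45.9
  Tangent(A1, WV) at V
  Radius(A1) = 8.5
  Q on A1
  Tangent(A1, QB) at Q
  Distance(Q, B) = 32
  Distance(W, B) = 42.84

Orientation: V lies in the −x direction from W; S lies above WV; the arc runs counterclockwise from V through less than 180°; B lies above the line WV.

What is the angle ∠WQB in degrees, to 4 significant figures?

74.28°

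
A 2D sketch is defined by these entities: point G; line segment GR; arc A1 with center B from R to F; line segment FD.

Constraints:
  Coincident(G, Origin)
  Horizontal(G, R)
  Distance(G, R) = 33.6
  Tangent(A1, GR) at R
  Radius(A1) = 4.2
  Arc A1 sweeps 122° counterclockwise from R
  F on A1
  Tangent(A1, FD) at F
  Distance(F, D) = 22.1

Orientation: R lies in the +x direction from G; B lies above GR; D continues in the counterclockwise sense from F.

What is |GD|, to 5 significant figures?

35.793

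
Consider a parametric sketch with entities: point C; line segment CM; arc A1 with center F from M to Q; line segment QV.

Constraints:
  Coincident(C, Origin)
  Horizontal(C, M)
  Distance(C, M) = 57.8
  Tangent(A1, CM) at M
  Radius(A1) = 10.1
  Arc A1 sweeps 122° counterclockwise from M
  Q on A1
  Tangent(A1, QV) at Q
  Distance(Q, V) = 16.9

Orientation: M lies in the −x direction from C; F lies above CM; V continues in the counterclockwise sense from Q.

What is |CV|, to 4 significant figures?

65.37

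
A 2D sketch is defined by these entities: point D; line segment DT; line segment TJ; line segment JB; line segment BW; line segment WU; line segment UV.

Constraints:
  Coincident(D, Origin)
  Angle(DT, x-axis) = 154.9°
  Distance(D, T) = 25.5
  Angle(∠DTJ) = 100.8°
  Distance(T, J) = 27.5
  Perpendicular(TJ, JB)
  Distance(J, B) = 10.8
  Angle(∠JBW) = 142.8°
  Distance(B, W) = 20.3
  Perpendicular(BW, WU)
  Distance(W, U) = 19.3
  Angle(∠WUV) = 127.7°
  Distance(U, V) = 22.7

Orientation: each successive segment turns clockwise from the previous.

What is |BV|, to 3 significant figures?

33.3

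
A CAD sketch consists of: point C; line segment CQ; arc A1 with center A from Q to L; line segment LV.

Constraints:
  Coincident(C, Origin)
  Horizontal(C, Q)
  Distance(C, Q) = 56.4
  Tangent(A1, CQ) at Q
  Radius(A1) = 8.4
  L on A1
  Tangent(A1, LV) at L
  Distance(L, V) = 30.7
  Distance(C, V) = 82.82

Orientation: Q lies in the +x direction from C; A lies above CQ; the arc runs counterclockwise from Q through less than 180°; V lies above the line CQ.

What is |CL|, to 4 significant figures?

64.41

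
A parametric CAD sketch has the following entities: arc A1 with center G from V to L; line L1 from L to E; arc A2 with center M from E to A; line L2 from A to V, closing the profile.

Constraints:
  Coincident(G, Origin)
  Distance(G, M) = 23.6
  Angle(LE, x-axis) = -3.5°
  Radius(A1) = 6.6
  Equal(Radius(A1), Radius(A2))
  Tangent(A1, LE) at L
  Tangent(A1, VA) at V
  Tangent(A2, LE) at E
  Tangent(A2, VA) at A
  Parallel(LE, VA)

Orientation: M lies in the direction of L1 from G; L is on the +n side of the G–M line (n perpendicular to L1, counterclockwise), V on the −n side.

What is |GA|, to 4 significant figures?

24.51

The slot axis is L1's direction at -3.5°, so u = (cos -3.5°, sin -3.5°) = (0.9981, -0.06105) and n = (−sin -3.5°, cos -3.5°) = (0.06105, 0.9981). G is at the origin and M lies 23.6 along u from G, so M = 23.6·u = (23.56, -1.441). Tangency of A1 to both parallel lines with radius 6.6 puts L and V at G ± 6.6·n: L = (0.4029, 6.588), V = (-0.4029, -6.588). Equal radii place E and A the same way about M: E = M + 6.6·n = (23.96, 5.147), A = M − 6.6·n = (23.15, -8.028). Then |GA| = |A − G| = 24.51.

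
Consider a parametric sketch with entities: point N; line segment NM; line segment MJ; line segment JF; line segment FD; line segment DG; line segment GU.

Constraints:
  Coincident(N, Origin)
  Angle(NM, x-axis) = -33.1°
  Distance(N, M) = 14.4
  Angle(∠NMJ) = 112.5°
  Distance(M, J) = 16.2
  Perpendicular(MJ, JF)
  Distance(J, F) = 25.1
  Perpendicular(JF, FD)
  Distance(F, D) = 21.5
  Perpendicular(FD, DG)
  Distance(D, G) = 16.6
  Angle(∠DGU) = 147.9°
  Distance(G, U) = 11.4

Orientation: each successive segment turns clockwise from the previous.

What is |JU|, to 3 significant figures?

15.5

FD ⟂ DG, so DG runs at -10.6°; with |DG| = 16.6, G = (4.68, -1.09). ∠DGU = 147.9° gives GU at -42.7° from the x-axis; with |GU| = 11.4, U = (13.1, -8.82). Then |JU| = |U − J| = 15.5.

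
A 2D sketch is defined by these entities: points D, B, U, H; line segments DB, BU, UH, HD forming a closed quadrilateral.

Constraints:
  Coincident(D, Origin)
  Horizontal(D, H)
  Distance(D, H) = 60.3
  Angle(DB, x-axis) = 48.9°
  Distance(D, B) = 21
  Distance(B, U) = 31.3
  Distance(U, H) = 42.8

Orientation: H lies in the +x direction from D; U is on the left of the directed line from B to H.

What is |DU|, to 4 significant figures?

52.17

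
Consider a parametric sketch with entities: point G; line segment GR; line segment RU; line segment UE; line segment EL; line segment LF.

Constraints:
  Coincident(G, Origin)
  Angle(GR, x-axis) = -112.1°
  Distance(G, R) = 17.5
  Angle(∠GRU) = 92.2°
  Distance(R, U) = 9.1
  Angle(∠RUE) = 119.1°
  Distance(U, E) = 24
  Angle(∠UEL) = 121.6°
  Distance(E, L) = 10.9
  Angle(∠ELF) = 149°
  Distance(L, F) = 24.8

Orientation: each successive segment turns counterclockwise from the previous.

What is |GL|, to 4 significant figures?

20.69

∠RUE = 119.1° gives UE at 36.60° from the x-axis; with |UE| = 24.0, E = (20.98, -5.650). ∠UEL = 121.6° gives EL at 95.00° from the x-axis; with |EL| = 10.9, L = (20.03, 5.209). Then |GL| = |L − G| = 20.69.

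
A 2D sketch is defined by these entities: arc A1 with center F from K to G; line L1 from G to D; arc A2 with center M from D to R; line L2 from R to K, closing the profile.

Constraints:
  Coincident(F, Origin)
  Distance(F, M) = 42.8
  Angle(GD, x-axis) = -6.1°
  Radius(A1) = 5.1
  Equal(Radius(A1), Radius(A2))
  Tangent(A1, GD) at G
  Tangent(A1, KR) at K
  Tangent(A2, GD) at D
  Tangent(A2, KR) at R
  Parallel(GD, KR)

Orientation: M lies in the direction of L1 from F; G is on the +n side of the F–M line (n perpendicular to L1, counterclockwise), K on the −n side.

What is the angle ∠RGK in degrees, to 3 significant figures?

76.6°

The slot axis is L1's direction at -6.1°, so u = (cos -6.1°, sin -6.1°) = (0.994, -0.106) and n = (−sin -6.1°, cos -6.1°) = (0.106, 0.994). F is at the origin and M lies 42.8 along u from F, so M = 42.8·u = (42.6, -4.55). Tangency of A1 to both parallel lines with radius 5.1 puts G and K at F ± 5.1·n: G = (0.542, 5.07), K = (-0.542, -5.07). Equal radii place D and R the same way about M: D = M + 5.1·n = (43.1, 0.523), R = M − 5.1·n = (42.0, -9.62). Then cos ∠RGK = GR·GK / (|GR||GK|), giving 76.6°.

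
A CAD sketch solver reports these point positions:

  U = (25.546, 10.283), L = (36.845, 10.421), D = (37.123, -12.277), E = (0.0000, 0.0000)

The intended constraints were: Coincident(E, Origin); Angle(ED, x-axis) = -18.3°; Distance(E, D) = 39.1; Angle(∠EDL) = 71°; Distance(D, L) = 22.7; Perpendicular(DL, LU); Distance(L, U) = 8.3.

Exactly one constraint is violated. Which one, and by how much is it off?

Distance(L, U) = 8.3 — off by 3.00.

E = (0.00, 0.00) ✓; ED at -18.30° ✓; |ED| = 39.10 ✓; ∠EDL = 71.00° ✓; |DL| = 22.70 ✓; ∠(DL, LU) = 90.00° ✓; |LU| = 11.30 ✗.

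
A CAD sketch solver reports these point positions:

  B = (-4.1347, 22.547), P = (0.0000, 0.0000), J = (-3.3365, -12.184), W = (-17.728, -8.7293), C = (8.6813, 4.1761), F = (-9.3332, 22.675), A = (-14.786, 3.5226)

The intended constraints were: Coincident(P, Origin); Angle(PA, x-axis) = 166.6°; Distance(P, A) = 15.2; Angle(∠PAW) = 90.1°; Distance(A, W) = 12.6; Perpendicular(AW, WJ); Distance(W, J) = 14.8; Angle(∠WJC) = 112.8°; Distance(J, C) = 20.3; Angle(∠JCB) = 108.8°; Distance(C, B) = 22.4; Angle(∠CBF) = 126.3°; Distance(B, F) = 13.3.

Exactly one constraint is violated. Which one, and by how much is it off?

Distance(B, F) = 13.3 — off by 8.10.

P = (0.00, 0.00) ✓; PA at 166.6° ✓; |PA| = 15.20 ✓; ∠PAW = 90.10° ✓; |AW| = 12.60 ✓; ∠(AW, WJ) = 90.00° ✓; |WJ| = 14.80 ✓; ∠WJC = 112.8° ✓; |JC| = 20.30 ✓; ∠JCB = 108.8° ✓; |CB| = 22.40 ✓; ∠CBF = 126.3° ✓; |BF| = 5.200 ✗.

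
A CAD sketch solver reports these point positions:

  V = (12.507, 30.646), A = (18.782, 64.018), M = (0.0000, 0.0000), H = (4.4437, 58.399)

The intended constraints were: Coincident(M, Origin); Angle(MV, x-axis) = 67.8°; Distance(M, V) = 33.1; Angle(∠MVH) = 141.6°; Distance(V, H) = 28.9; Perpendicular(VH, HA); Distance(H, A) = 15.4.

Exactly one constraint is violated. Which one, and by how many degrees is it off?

Perpendicular(VH, HA) — off by 5.20°.

M = (0.00, 0.00) ✓; MV at 67.80° ✓; |MV| = 33.10 ✓; ∠MVH = 141.6° ✓; |VH| = 28.90 ✓; ∠(VH, HA) = 84.80° ✗; |HA| = 15.40 ✓.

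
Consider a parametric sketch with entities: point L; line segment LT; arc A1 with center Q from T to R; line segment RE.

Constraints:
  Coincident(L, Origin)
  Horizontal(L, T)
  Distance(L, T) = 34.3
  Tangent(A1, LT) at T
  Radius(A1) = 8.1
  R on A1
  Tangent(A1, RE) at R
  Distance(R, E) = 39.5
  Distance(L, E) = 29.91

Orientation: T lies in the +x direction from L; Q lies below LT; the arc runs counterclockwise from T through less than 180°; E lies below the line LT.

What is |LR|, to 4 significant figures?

28.73

L is at the origin; LT is horizontal with |LT| = 34.3 and T on the +x side, so T = (34.30, 0.000). Since A1 is tangent to LT there, QT ⟂ LT, so Q = T + (0, -8.1) = (34.30, -8.100). Since QR ⟂ RE (tangency), |QE| = √(8.1² + 39.5²) = 40.32 regardless of where R sits on A1. So E lies on both circle(L, 29.91) and circle(Q, 40.32); the below-LT intersection is E = (0.3841, -29.91). R is the foot of the tangent from E: R = (28.64, -2.306).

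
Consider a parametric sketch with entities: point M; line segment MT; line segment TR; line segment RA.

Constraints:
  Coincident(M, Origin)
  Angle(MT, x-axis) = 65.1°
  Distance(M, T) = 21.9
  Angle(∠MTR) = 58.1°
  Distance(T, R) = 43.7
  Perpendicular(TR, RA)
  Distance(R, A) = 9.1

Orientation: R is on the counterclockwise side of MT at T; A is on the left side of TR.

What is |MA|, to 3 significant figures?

33.5

M is at the origin; MT runs at 65.1° with length 21.9, so T = 21.9·(cos 65.1°, sin 65.1°) = (9.22, 19.9). ∠MTR = 58.1°, so TR runs at 65.1° + (180° − 58.1°) = 187° from the x-axis; with |TR| = 43.7, R = T + 43.7·(cos 187°, sin 187°) = (-34.2, 14.5). The perpendicularity gives RA at right angles to TR; with |RA| = 9.1 on the left of TR, A = R + 9.1·(0.122, -0.993) = (-33.0, 5.51). Then |MA| = |A − M| = 33.5.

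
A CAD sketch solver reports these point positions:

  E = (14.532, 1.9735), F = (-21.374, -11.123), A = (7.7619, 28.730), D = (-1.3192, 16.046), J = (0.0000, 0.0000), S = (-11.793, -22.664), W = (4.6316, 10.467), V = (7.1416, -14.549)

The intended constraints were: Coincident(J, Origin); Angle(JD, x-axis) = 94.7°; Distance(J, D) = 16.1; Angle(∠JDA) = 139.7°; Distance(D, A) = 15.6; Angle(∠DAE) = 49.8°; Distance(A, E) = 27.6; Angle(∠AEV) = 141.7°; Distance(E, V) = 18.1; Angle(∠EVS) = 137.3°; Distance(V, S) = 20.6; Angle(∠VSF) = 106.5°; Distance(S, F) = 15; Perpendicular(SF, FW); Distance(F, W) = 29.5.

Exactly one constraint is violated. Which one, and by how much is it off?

Distance(F, W) = 29.5 — off by 4.30.

J = (0.00, 0.00) ✓; JD at 94.70° ✓; |JD| = 16.10 ✓; ∠JDA = 139.7° ✓; |DA| = 15.60 ✓; ∠DAE = 49.80° ✓; |AE| = 27.60 ✓; ∠AEV = 141.7° ✓; |EV| = 18.10 ✓; ∠EVS = 137.3° ✓; |VS| = 20.60 ✓; ∠VSF = 106.5° ✓; |SF| = 15.00 ✓; ∠(SF, FW) = 90.00° ✓; |FW| = 33.80 ✗.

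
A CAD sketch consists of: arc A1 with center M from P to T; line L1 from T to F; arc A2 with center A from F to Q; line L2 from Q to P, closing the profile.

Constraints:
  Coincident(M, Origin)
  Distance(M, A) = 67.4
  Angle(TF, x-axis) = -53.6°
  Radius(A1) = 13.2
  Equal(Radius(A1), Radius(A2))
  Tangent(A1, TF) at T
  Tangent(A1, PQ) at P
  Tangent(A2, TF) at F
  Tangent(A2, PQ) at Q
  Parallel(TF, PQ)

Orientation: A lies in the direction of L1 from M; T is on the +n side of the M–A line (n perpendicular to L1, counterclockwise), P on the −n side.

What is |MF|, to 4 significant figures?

68.68

The slot axis is L1's direction at -53.6°, so u = (cos -53.6°, sin -53.6°) = (0.5934, -0.8049) and n = (−sin -53.6°, cos -53.6°) = (0.8049, 0.5934). M is at the origin and A lies 67.4 along u from M, so A = 67.4·u = (40.00, -54.25). Tangency of A1 to both parallel lines with radius 13.2 puts T and P at M ± 13.2·n: T = (10.62, 7.833), P = (-10.62, -7.833). Equal radii place F and Q the same way about A: F = A + 13.2·n = (50.62, -46.42), Q = A − 13.2·n = (29.37, -62.08). Then |MF| = |F − M| = 68.68.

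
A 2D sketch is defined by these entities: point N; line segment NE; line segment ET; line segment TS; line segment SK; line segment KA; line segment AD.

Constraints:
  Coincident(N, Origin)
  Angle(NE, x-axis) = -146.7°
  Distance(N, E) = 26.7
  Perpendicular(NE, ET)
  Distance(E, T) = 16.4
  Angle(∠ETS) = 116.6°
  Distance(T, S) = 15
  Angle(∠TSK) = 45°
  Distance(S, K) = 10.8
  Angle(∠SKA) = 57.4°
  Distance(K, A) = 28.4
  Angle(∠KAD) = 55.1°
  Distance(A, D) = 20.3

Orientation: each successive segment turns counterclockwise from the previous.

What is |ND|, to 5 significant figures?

39.107

∠SKA = 57.4° gives KA at -95.700° from the x-axis; with |KA| = 28.4, A = (-9.7108, -48.182). ∠KAD = 55.1° gives AD at 29.200° from the x-axis; with |AD| = 20.3, D = (8.0095, -38.279). Then |ND| = |D − N| = 39.107.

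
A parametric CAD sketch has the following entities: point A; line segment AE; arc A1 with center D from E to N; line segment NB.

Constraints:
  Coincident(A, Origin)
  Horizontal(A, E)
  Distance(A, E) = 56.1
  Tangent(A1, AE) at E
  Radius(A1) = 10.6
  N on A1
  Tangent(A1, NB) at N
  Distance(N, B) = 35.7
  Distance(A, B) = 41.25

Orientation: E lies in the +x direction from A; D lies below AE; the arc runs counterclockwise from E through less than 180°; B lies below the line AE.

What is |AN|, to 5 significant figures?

47.920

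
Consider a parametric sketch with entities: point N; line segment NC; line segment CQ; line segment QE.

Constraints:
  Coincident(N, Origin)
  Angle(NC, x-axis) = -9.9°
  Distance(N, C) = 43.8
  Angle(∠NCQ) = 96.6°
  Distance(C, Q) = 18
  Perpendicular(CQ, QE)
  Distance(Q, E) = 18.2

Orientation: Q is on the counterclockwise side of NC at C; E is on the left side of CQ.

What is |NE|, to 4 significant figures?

34.22

∠NCQ = 96.6°, so CQ runs at -9.9° + (180° − 96.6°) = 73.50° from the x-axis; with |CQ| = 18.0, Q = C + 18.0·(cos 73.50°, sin 73.50°) = (48.26, 9.728). The perpendicularity gives QE at right angles to CQ; with |QE| = 18.2 on the left of CQ, E = Q + 18.2·(-0.9588, 0.2840) = (30.81, 14.90). Then |NE| = |E − N| = 34.22.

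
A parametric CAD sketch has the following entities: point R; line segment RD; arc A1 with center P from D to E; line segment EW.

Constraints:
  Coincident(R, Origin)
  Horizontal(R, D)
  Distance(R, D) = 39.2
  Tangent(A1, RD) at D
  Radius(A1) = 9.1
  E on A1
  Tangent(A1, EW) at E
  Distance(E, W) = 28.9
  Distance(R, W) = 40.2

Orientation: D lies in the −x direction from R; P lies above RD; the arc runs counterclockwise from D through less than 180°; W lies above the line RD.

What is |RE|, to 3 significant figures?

31.2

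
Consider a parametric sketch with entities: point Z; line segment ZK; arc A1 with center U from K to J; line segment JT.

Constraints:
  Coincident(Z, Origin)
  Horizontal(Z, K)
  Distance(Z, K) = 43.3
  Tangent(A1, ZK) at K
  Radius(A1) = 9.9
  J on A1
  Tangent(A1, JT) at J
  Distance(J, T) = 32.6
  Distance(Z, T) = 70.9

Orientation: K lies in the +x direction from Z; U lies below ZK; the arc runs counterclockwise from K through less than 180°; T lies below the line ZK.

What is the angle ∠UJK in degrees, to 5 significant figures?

23.634°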